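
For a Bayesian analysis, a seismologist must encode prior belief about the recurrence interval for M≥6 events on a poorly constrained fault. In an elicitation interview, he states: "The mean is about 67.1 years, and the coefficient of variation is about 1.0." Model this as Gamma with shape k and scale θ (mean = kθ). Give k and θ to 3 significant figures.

For Gamma(k, scale θ): mean = kθ, variance = kθ², so CV = 1/√k.
CV = 1.0, hence k = 1/CV² = 1.
Then θ = mean/k = 67.1/1 = 67.1.

k ≈ 1, θ ≈ 67.1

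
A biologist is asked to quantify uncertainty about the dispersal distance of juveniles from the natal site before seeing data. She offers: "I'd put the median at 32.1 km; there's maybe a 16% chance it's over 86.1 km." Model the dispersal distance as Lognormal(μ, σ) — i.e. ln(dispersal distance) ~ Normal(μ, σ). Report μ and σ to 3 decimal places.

μ ≈ 3.469, σ ≈ 0.992

If T ~ Lognormal(μ,σ) then ln T ~ Normal(μ,σ), so the p-quantile of ln T is μ + z_p·σ.
ln(32.1) = 3.469 and ln(86.1) = 4.456; z_{0.5} = 0, z_{0.84} = 0.9945.
σ = (4.456 − 3.469)/(0.9945 − (0)) = 0.992.
μ = 3.469 − (0)·0.992 = 3.469.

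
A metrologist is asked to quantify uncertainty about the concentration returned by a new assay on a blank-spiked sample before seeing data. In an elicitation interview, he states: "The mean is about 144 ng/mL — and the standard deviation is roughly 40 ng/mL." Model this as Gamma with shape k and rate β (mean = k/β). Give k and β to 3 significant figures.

k ≈ 13, β ≈ 0.09

For Gamma(k, rate β): mean = k/β, variance = k/β², so CV = 1/√k.
CV = SD/mean = 40/144 = 0.2778, hence k = 1/CV² = 13.
Then β = k/mean = 13/144 = 0.09.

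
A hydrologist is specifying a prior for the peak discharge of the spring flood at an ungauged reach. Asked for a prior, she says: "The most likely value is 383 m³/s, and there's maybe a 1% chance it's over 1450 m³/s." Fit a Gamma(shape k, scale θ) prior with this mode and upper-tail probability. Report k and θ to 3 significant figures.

Gamma(k,θ) with k>1 has mode (k−1)θ, so θ = 383/(k−1).
Need P(X < 1450) = 0.99 with θ tied to k this way. Start at k = 2, θ = 383: P(X<1450) ≈ 0.891.
Too low — raise k to concentrate. Iterating converges to k ≈ 3.39.
Then θ = 383/(3.39−1) ≈ 160.

k ≈ 3.39, θ ≈ 160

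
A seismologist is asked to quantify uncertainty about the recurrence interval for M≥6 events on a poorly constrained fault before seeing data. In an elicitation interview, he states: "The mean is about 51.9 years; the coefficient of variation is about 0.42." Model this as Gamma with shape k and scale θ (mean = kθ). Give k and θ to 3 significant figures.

k ≈ 5.67, θ ≈ 9.16

For Gamma(k, scale θ): mean = kθ, variance = kθ², so CV = 1/√k.
CV = 0.42, hence k = 1/CV² = 5.67.
Then θ = mean/k = 51.9/5.67 = 9.16.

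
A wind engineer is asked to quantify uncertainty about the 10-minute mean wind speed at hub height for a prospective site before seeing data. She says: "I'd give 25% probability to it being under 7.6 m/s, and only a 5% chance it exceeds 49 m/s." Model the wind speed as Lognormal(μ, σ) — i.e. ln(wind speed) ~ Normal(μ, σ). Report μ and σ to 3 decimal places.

If T ~ Lognormal(μ,σ) then ln T ~ Normal(μ,σ), so the p-quantile of ln T is μ + z_p·σ.
ln(7.6) = 2.028 and ln(49) = 3.892; z_{0.25} = -0.6745, z_{0.95} = 1.645.
σ = (3.892 − 2.028)/(1.645 − (-0.6745)) = 0.804.
μ = 2.028 − (-0.6745)·0.804 = 2.570.

μ ≈ 2.570, σ ≈ 0.804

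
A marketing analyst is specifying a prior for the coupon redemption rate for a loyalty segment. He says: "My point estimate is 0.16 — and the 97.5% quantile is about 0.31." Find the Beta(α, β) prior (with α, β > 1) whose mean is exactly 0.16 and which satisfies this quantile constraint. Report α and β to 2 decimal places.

With mean 0.16 fixed, write α = 0.16s, β = 0.84s where s = α+β.
Need P(θ < 0.31) = 0.975 under Beta(0.16s, 0.84s). Normal approximation: (q−m)/√(m(1−m)/s) ≈ z_{0.975} = 1.96, so s ≈ 0.16·0.84·(1.96)²/(0.31−0.16)² = 22.9.
At s = 22.9: P(θ<0.31) ≈ 0.961. Adjusting to match 0.975 gives s ≈ 29.34.
So α = 0.16·29.34 ≈ 4.69, β = 0.84·29.34 ≈ 24.64.

α ≈ 4.69, β ≈ 24.64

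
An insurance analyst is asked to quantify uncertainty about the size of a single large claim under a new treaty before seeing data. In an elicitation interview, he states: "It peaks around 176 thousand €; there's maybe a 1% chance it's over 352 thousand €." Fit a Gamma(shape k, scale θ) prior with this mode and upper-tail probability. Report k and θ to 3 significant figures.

Gamma(k,θ) with k>1 has mode (k−1)θ, so θ = 176/(k−1).
Need P(X < 352) = 0.99 with θ tied to k this way. Start at k = 2, θ = 176: P(X<352) ≈ 0.594.
Too low — raise k to concentrate. Iterating converges to k ≈ 11.2.
Then θ = 176/(11.2−1) ≈ 17.2.

k ≈ 11.2, θ ≈ 17.2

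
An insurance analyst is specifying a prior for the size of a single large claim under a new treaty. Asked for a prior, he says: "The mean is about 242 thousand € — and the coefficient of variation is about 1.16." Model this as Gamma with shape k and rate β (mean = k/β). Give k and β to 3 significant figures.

For Gamma(k, rate β): mean = k/β, variance = k/β², so CV = 1/√k.
CV = 1.16, hence k = 1/CV² = 0.743.
Then β = k/mean = 0.743/242 = 0.00307.

k ≈ 0.743, β ≈ 0.00307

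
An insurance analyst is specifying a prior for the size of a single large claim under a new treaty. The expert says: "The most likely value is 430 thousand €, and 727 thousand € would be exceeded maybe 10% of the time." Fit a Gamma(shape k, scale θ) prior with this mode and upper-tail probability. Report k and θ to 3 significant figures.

Gamma(k,θ) with k>1 has mode (k−1)θ, so θ = 430/(k−1).
Need P(X < 727) = 0.9 with θ tied to k this way. Start at k = 2, θ = 430: P(X<727) ≈ 0.504.
Too low — raise k to concentrate. Iterating converges to k ≈ 7.86.
Then θ = 430/(7.86−1) ≈ 62.7.

k ≈ 7.86, θ ≈ 62.7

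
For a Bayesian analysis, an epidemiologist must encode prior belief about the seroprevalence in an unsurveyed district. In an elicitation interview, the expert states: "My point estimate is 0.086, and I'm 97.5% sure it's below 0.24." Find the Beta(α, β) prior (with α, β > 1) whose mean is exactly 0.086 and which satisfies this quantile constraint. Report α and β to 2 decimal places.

α ≈ 1.69, β ≈ 17.98

With mean 0.086 fixed, write α = 0.086s, β = 0.914s where s = α+β.
Need P(θ < 0.24) = 0.975 under Beta(0.086s, 0.914s). Normal approximation: (q−m)/√(m(1−m)/s) ≈ z_{0.975} = 1.96, so s ≈ 0.086·0.914·(1.96)²/(0.24−0.086)² = 12.7.
At s = 12.7: P(θ<0.24) ≈ 0.951. Adjusting to match 0.975 gives s ≈ 19.67.
So α = 0.086·19.67 ≈ 1.69, β = 0.914·19.67 ≈ 17.98.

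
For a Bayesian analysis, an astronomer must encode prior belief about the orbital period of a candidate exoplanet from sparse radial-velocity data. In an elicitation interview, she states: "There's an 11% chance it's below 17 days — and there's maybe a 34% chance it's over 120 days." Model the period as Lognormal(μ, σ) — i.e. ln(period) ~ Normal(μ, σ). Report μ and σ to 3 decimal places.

μ ≈ 4.296, σ ≈ 1.192

If T ~ Lognormal(μ,σ) then ln T ~ Normal(μ,σ), so the p-quantile of ln T is μ + z_p·σ.
ln(17) = 2.833 and ln(120) = 4.787; z_{0.11} = -1.227, z_{0.66} = 0.4125.
σ = (4.787 − 2.833)/(0.4125 − (-1.227)) = 1.192.
μ = 2.833 − (-1.227)·1.192 = 4.296.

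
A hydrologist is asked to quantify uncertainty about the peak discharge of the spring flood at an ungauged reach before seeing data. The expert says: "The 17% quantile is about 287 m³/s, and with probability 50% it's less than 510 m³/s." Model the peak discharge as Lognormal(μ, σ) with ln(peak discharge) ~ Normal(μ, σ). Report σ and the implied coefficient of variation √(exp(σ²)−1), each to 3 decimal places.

If T ~ Lognormal(μ,σ) then ln T ~ Normal(μ,σ), so the p-quantile of ln T is μ + z_p·σ.
ln(287) = 5.659 and ln(510) = 6.234; z_{0.17} = -0.9542, z_{0.5} = 0.
σ = (6.234 − 5.659)/(0 − (-0.9542)) = 0.603.
μ = 5.659 − (-0.9542)·0.603 = 6.234.
CV = √(exp(σ²)−1) = √(exp(0.3631)−1) = 0.662.

σ ≈ 0.603, CV ≈ 0.662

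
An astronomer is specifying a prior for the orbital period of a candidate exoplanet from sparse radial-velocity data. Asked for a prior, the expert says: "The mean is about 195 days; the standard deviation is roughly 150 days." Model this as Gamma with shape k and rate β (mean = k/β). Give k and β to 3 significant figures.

For Gamma(k, rate β): mean = k/β, variance = k/β², so CV = 1/√k.
CV = SD/mean = 150/195 = 0.7692, hence k = 1/CV² = 1.69.
Then β = k/mean = 1.69/195 = 0.00867.

k ≈ 1.69, β ≈ 0.00867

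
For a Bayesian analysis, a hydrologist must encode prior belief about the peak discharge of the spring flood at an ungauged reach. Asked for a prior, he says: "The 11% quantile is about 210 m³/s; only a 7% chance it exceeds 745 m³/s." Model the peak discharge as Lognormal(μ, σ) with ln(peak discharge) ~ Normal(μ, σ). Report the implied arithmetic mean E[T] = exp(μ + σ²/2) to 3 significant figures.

If T ~ Lognormal(μ,σ) then ln T ~ Normal(μ,σ), so the p-quantile of ln T is μ + z_p·σ.
ln(210) = 5.347 and ln(745) = 6.613; z_{0.11} = -1.227, z_{0.93} = 1.476.
σ = (6.613 − 5.347)/(1.476 − (-1.227)) = 0.469.
μ = 5.347 − (-1.227)·0.469 = 5.922.
E[T] = exp(μ + σ²/2) = exp(5.922 + 0.1098) = 416 m³/s.

E[T] ≈ 416 m³/s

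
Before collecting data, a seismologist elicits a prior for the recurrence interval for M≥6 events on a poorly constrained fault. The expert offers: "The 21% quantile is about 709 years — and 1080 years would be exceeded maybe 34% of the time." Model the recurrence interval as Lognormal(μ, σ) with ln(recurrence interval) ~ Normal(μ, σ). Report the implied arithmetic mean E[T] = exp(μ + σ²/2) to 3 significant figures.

If T ~ Lognormal(μ,σ) then ln T ~ Normal(μ,σ), so the p-quantile of ln T is μ + z_p·σ.
ln(709) = 6.564 and ln(1080) = 6.985; z_{0.21} = -0.8064, z_{0.66} = 0.4125.
σ = (6.985 − 6.564)/(0.4125 − (-0.8064)) = 0.345.
μ = 6.564 − (-0.8064)·0.345 = 6.842.
E[T] = exp(μ + σ²/2) = exp(6.842 + 0.0596) = 994 years.

E[T] ≈ 994 years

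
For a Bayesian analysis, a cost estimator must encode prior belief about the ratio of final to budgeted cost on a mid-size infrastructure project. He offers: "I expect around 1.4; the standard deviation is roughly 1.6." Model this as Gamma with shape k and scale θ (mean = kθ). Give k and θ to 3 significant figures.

For Gamma(k, scale θ): mean = kθ, variance = kθ², so CV = 1/√k.
CV = SD/mean = 1.6/1.4 = 1.143, hence k = 1/CV² = 0.766.
Then θ = mean/k = 1.4/0.766 = 1.83.

k ≈ 0.766, θ ≈ 1.83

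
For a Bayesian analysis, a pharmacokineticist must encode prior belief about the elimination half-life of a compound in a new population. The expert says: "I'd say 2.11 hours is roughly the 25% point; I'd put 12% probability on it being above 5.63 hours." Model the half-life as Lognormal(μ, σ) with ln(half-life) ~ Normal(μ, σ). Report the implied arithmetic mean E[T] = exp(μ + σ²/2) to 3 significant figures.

E[T] ≈ 3.47 hours

If T ~ Lognormal(μ,σ) then ln T ~ Normal(μ,σ), so the p-quantile of ln T is μ + z_p·σ.
ln(2.11) = 0.7467 and ln(5.63) = 1.728; z_{0.25} = -0.6745, z_{0.88} = 1.175.
σ = (1.728 − 0.7467)/(1.175 − (-0.6745)) = 0.531.
μ = 0.7467 − (-0.6745)·0.531 = 1.105.
E[T] = exp(μ + σ²/2) = exp(1.105 + 0.1408) = 3.47 hours.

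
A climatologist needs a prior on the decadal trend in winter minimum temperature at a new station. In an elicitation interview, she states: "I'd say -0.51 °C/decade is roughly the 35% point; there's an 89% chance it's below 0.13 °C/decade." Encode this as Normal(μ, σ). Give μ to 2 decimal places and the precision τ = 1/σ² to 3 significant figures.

μ = -0.36, τ = 6.34

The p-quantile of Normal(μ,σ) is μ + z_p·σ, with z_{0.35} = -0.3853 and z_{0.89} = 1.227.
Eliminate σ: μ = (z₂·x₁ − z₁·x₂)/(z₂ − z₁) = (1.227·-0.51 − (-0.3853)·0.13)/1.612 = -0.36.
Then σ = (x₂ − x₁)/(z₂ − z₁) = (0.13 − -0.51)/1.612 = 0.40.
Precision τ = 1/σ² = 1/0.3971² = 6.34.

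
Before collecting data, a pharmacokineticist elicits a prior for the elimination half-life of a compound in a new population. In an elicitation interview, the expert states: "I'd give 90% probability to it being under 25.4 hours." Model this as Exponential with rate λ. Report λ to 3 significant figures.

λ ≈ 0.0907

P(T < 25.4) = 1 − e^(−λ·25.4) = 0.9, so λ = −ln(1−0.9)/25.4 = −ln(0.1)/25.4 = 0.0907.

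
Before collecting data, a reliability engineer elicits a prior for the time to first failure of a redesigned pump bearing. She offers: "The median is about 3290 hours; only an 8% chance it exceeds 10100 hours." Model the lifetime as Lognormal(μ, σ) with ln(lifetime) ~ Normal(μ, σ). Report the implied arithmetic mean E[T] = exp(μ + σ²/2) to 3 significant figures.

If T ~ Lognormal(μ,σ) then ln T ~ Normal(μ,σ), so the p-quantile of ln T is μ + z_p·σ.
ln(3290) = 8.099 and ln(10100) = 9.22; z_{0.5} = 0, z_{0.92} = 1.405.
σ = (9.22 − 8.099)/(1.405 − (0)) = 0.798.
μ = 8.099 − (0)·0.798 = 8.099.
E[T] = exp(μ + σ²/2) = exp(8.099 + 0.3186) = 4520 hours.

E[T] ≈ 4520 hours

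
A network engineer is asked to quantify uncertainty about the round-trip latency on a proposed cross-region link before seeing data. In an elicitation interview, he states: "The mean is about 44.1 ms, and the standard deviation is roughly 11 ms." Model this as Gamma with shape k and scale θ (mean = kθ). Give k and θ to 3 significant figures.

k ≈ 16.1, θ ≈ 2.74

For Gamma(k, scale θ): mean = kθ, variance = kθ², so CV = 1/√k.
CV = SD/mean = 11/44.1 = 0.2494, hence k = 1/CV² = 16.1.
Then θ = mean/k = 44.1/16.1 = 2.74.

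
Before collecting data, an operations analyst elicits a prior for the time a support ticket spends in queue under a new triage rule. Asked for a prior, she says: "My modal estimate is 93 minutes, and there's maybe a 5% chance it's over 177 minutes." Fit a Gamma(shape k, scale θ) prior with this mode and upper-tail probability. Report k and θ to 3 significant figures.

k ≈ 7.71, θ ≈ 13.9

Gamma(k,θ) with k>1 has mode (k−1)θ, so θ = 93/(k−1).
Need P(X < 177) = 0.95 with θ tied to k this way. Start at k = 2, θ = 93: P(X<177) ≈ 0.567.
Too low — raise k to concentrate. Iterating converges to k ≈ 7.71.
Then θ = 93/(7.71−1) ≈ 13.9.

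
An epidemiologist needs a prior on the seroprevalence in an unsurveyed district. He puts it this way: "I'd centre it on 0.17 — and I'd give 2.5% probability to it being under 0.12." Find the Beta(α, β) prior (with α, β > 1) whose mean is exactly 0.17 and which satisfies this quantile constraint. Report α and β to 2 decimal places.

With mean 0.17 fixed, write α = 0.17s, β = 0.83s where s = α+β.
Need P(θ < 0.12) = 0.025 under Beta(0.17s, 0.83s). Normal approximation: (q−m)/√(m(1−m)/s) ≈ z_{0.025} = -1.96, so s ≈ 0.17·0.83·(-1.96)²/(0.12−0.17)² = 216.8.
At s = 216.8: P(θ<0.12) ≈ 0.018. Adjusting to match 0.025 gives s ≈ 188.77.
So α = 0.17·188.77 ≈ 32.09, β = 0.83·188.77 ≈ 156.68.

α ≈ 32.09, β ≈ 156.68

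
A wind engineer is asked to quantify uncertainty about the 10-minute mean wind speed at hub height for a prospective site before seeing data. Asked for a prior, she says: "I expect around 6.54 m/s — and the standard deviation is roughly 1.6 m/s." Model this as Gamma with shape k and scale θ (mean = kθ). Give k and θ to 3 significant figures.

For Gamma(k, scale θ): mean = kθ, variance = kθ², so CV = 1/√k.
CV = SD/mean = 1.6/6.54 = 0.2446, hence k = 1/CV² = 16.7.
Then θ = mean/k = 6.54/16.7 = 0.391.

k ≈ 16.7, θ ≈ 0.391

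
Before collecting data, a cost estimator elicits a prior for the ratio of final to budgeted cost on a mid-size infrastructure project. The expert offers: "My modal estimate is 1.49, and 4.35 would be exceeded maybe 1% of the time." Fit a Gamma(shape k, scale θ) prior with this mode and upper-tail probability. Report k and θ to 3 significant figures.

Gamma(k,θ) with k>1 has mode (k−1)θ, so θ = 1.49/(k−1).
Need P(X < 4.35) = 0.99 with θ tied to k this way. Start at k = 2, θ = 1.49: P(X<4.35) ≈ 0.788.
Too low — raise k to concentrate. Iterating converges to k ≈ 4.95.
Then θ = 1.49/(4.95−1) ≈ 0.377.

k ≈ 4.95, θ ≈ 0.377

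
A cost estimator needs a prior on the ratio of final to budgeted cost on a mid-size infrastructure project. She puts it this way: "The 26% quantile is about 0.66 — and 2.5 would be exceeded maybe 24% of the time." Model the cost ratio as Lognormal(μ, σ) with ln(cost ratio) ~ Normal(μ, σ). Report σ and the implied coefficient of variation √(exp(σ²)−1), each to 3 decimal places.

σ ≈ 0.987, CV ≈ 1.284

If T ~ Lognormal(μ,σ) then ln T ~ Normal(μ,σ), so the p-quantile of ln T is μ + z_p·σ.
ln(0.66) = -0.4155 and ln(2.5) = 0.9163; z_{0.26} = -0.6433, z_{0.76} = 0.7063.
σ = (0.9163 − -0.4155)/(0.7063 − (-0.6433)) = 0.987.
μ = -0.4155 − (-0.6433)·0.987 = 0.219.
CV = √(exp(σ²)−1) = √(exp(0.9737)−1) = 1.284.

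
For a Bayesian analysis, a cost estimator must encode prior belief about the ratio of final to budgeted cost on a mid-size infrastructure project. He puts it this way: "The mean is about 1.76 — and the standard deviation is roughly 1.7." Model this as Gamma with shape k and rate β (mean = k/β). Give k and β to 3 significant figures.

For Gamma(k, rate β): mean = k/β, variance = k/β², so CV = 1/√k.
CV = SD/mean = 1.7/1.76 = 0.9659, hence k = 1/CV² = 1.07.
Then β = k/mean = 1.07/1.76 = 0.609.

k ≈ 1.07, β ≈ 0.609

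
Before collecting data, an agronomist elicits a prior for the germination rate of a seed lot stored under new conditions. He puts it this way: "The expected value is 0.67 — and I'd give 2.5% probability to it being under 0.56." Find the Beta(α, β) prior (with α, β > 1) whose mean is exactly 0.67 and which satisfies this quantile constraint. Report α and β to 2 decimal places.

α ≈ 49.93, β ≈ 24.59

With mean 0.67 fixed, write α = 0.67s, β = 0.33s where s = α+β.
Need P(θ < 0.56) = 0.025 under Beta(0.67s, 0.33s). Normal approximation: (q−m)/√(m(1−m)/s) ≈ z_{0.025} = -1.96, so s ≈ 0.67·0.33·(-1.96)²/(0.56−0.67)² = 70.2.
At s = 70.2: P(θ<0.56) ≈ 0.028. Adjusting to match 0.025 gives s ≈ 74.52.
So α = 0.67·74.52 ≈ 49.93, β = 0.33·74.52 ≈ 24.59.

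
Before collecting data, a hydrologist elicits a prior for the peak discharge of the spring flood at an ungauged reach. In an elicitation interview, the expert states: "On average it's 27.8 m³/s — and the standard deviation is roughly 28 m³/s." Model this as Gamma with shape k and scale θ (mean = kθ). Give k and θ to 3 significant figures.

k ≈ 0.986, θ ≈ 28.2

For Gamma(k, scale θ): mean = kθ, variance = kθ², so CV = 1/√k.
CV = SD/mean = 28/27.8 = 1.007, hence k = 1/CV² = 0.986.
Then θ = mean/k = 27.8/0.986 = 28.2.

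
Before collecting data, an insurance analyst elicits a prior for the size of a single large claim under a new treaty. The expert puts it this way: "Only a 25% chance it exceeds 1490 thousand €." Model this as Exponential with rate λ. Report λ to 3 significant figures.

P(T > 1490.0) = e^(−λ·1490.0) = 0.25, so λ = −ln(0.25)/1490.0 = 0.00093.

λ ≈ 0.00093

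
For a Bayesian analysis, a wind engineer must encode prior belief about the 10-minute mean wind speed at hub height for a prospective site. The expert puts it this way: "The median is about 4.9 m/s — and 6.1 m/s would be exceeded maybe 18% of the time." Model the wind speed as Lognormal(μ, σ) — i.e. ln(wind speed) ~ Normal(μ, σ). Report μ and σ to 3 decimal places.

μ ≈ 1.589, σ ≈ 0.239

If T ~ Lognormal(μ,σ) then ln T ~ Normal(μ,σ), so the p-quantile of ln T is μ + z_p·σ.
ln(4.9) = 1.589 and ln(6.1) = 1.808; z_{0.5} = 0, z_{0.82} = 0.9154.
σ = (1.808 − 1.589)/(0.9154 − (0)) = 0.239.
μ = 1.589 − (0)·0.239 = 1.589.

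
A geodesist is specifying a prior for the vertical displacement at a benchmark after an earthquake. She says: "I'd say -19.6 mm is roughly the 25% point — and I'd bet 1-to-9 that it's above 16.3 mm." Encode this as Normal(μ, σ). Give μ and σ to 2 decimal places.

The p-quantile of Normal(μ,σ) is μ + z_p·σ, with z_{0.25} = -0.6745 and z_{0.9} = 1.282.
Eliminate σ: μ = (z₂·x₁ − z₁·x₂)/(z₂ − z₁) = (1.282·-19.6 − (-0.6745)·16.3)/1.956 = -7.22.
Then σ = (x₂ − x₁)/(z₂ − z₁) = (16.3 − -19.6)/1.956 = 18.35.

μ = -7.22, σ = 18.35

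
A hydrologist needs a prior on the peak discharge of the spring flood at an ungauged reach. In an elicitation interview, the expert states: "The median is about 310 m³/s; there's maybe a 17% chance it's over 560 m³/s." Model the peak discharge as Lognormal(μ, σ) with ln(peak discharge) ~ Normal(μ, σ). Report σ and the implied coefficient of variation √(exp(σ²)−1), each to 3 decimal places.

If T ~ Lognormal(μ,σ) then ln T ~ Normal(μ,σ), so the p-quantile of ln T is μ + z_p·σ.
ln(310) = 5.737 and ln(560) = 6.328; z_{0.5} = 0, z_{0.83} = 0.9542.
σ = (6.328 − 5.737)/(0.9542 − (0)) = 0.620.
μ = 5.737 − (0)·0.620 = 5.737.
CV = √(exp(σ²)−1) = √(exp(0.3841)−1) = 0.684.

σ ≈ 0.620, CV ≈ 0.684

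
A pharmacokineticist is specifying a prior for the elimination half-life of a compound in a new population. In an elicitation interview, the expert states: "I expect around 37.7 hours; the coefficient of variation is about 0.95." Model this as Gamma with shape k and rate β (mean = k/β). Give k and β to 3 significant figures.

For Gamma(k, rate β): mean = k/β, variance = k/β², so CV = 1/√k.
CV = 0.95, hence k = 1/CV² = 1.11.
Then β = k/mean = 1.11/37.7 = 0.0294.

k ≈ 1.11, β ≈ 0.0294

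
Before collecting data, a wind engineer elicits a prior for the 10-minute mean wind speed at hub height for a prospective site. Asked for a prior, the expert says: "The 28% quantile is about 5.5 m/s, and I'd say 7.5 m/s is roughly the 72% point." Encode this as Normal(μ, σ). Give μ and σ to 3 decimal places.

μ = 6.500, σ = 1.716

For Normal(μ,σ), the p-quantile is μ + z_p·σ. Here z_{0.28} = -0.5828, z_{0.72} = 0.5828.
So 5.5 = μ − 0.5828σ and 7.5 = μ + 0.5828σ.
Subtracting: σ = (7.5 − 5.5)/(0.5828 − (-0.5828)) = 1.716.
Then μ = 5.5 − (-0.5828)·1.716 = 6.500.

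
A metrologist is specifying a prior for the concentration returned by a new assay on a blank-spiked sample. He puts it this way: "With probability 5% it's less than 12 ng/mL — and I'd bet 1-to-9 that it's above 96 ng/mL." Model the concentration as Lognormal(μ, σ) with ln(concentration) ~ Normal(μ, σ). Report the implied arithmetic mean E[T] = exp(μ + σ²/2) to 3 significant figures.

E[T] ≈ 49.7 ng/mL

If T ~ Lognormal(μ,σ) then ln T ~ Normal(μ,σ), so the p-quantile of ln T is μ + z_p·σ.
ln(12) = 2.485 and ln(96) = 4.564; z_{0.05} = -1.645, z_{0.9} = 1.282.
σ = (4.564 − 2.485)/(1.282 − (-1.645)) = 0.711.
μ = 2.485 − (-1.645)·0.711 = 3.654.
E[T] = exp(μ + σ²/2) = exp(3.654 + 0.2525) = 49.7 ng/mL.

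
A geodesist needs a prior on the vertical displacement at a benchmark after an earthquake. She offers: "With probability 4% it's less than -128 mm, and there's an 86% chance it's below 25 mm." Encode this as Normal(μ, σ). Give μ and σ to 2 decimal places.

The p-quantile of Normal(μ,σ) is μ + z_p·σ, with z_{0.04} = -1.751 and z_{0.86} = 1.08.
Eliminate σ: μ = (z₂·x₁ − z₁·x₂)/(z₂ − z₁) = (1.08·-128 − (-1.751)·25)/2.831 = -33.39.
Then σ = (x₂ − x₁)/(z₂ − z₁) = (25 − -128)/2.831 = 54.04.

μ = -33.39, σ = 54.04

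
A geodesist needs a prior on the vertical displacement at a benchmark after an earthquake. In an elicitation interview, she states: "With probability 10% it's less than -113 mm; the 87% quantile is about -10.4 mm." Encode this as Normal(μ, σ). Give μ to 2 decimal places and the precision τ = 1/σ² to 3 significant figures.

For Normal(μ,σ), the p-quantile is μ + z_p·σ. Here z_{0.1} = -1.282, z_{0.87} = 1.126.
So -113 = μ − 1.282σ and -10.4 = μ + 1.126σ.
Subtracting: σ = (-10.4 − -113)/(1.126 − (-1.282)) = 42.61.
Then μ = -113 − (-1.282)·42.61 = -58.39.
Precision τ = 1/σ² = 1/42.61² = 0.000551.

μ = -58.39, τ = 0.000551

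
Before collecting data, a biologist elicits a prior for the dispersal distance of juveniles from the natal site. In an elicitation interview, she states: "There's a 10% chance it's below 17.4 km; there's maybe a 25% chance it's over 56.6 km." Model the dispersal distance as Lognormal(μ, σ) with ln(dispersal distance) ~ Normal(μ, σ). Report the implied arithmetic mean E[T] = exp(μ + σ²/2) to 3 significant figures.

If T ~ Lognormal(μ,σ) then ln T ~ Normal(μ,σ), so the p-quantile of ln T is μ + z_p·σ.
ln(17.4) = 2.856 and ln(56.6) = 4.036; z_{0.1} = -1.282, z_{0.75} = 0.6745.
σ = (4.036 − 2.856)/(0.6745 − (-1.282)) = 0.603.
μ = 2.856 − (-1.282)·0.603 = 3.629.
E[T] = exp(μ + σ²/2) = exp(3.629 + 0.1818) = 45.2 km.

E[T] ≈ 45.2 km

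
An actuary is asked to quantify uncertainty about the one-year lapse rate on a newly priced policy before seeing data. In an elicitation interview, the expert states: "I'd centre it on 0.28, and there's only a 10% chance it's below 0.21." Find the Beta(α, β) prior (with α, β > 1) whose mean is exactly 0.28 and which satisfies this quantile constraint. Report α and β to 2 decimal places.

α ≈ 17.96, β ≈ 46.19

With mean 0.28 fixed, write α = 0.28s, β = 0.72s where s = α+β.
Need P(θ < 0.21) = 0.1 under Beta(0.28s, 0.72s). Normal approximation: (q−m)/√(m(1−m)/s) ≈ z_{0.1} = -1.28, so s ≈ 0.28·0.72·(-1.28)²/(0.21−0.28)² = 67.6.
At s = 67.6: P(θ<0.21) ≈ 0.094. Adjusting to match 0.1 gives s ≈ 64.15.
So α = 0.28·64.15 ≈ 17.96, β = 0.72·64.15 ≈ 46.19.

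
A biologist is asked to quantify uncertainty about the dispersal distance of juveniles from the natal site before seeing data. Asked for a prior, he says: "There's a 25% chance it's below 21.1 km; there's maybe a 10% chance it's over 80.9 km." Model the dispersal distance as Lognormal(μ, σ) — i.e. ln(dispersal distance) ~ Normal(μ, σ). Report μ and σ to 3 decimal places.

μ ≈ 3.513, σ ≈ 0.687

If T ~ Lognormal(μ,σ) then ln T ~ Normal(μ,σ), so the p-quantile of ln T is μ + z_p·σ.
ln(21.1) = 3.049 and ln(80.9) = 4.393; z_{0.25} = -0.6745, z_{0.9} = 1.282.
σ = (4.393 − 3.049)/(1.282 − (-0.6745)) = 0.687.
μ = 3.049 − (-0.6745)·0.687 = 3.513.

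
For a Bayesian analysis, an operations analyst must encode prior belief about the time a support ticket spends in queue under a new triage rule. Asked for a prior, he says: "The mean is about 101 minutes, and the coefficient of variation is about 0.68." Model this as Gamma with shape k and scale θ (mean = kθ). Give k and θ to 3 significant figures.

For Gamma(k, scale θ): mean = kθ, variance = kθ², so CV = 1/√k.
CV = 0.68, hence k = 1/CV² = 2.16.
Then θ = mean/k = 101/2.16 = 46.7.

k ≈ 2.16, θ ≈ 46.7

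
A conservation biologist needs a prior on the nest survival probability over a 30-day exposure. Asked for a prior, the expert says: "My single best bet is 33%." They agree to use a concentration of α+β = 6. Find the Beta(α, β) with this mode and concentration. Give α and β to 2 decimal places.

For α,β > 1 the Beta mode is (α−1)/(α+β−2). With α+β = 6, the mode is (α−1)/4.
Set (α−1)/4 = 0.33 → α = 1 + 0.33·4 = 2.32.
β = 6 − α = 3.68.

α = 2.32, β = 3.68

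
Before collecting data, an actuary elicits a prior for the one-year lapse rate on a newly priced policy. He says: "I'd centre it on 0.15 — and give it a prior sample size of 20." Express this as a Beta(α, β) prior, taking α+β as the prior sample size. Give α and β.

Under the effective-sample-size interpretation, Beta(α, β) has prior mean α/(α+β) and prior sample size α+β.
So α+β = 20 and α/(α+β) = 0.15, giving α = 0.15·20 = 3 and β = 20 − 3 = 17.

α = 3, β = 17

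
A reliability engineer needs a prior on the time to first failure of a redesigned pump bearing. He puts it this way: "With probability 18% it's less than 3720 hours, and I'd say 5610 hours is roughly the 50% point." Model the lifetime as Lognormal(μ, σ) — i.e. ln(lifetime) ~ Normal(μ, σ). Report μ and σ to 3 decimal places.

μ ≈ 8.632, σ ≈ 0.449

If T ~ Lognormal(μ,σ) then ln T ~ Normal(μ,σ), so the p-quantile of ln T is μ + z_p·σ.
ln(3720) = 8.221 and ln(5610) = 8.632; z_{0.18} = -0.9154, z_{0.5} = 0.
σ = (8.632 − 8.221)/(0 − (-0.9154)) = 0.449.
μ = 8.221 − (-0.9154)·0.449 = 8.632.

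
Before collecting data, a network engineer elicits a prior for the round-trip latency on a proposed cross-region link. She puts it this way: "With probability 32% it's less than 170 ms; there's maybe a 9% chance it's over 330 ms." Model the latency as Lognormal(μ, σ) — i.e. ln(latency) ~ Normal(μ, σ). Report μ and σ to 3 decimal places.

If T ~ Lognormal(μ,σ) then ln T ~ Normal(μ,σ), so the p-quantile of ln T is μ + z_p·σ.
ln(170) = 5.136 and ln(330) = 5.799; z_{0.32} = -0.4677, z_{0.91} = 1.341.
σ = (5.799 − 5.136)/(1.341 − (-0.4677)) = 0.367.
μ = 5.136 − (-0.4677)·0.367 = 5.307.

μ ≈ 5.307, σ ≈ 0.367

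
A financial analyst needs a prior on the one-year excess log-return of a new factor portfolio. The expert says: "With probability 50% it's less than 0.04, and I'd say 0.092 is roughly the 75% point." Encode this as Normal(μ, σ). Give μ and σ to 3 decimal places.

The p-quantile of Normal(μ,σ) is μ + z_p·σ, with z_{0.5} = 0 and z_{0.75} = 0.6745.
Eliminate σ: μ = (z₂·x₁ − z₁·x₂)/(z₂ − z₁) = (0.6745·0.04 − (0)·0.092)/0.6745 = 0.040.
Then σ = (x₂ − x₁)/(z₂ − z₁) = (0.092 − 0.04)/0.6745 = 0.077.

μ = 0.040, σ = 0.077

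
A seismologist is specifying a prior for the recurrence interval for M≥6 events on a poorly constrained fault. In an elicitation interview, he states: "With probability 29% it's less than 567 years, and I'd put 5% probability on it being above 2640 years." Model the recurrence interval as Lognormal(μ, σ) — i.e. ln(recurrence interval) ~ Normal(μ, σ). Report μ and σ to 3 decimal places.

μ ≈ 6.728, σ ≈ 0.700

If T ~ Lognormal(μ,σ) then ln T ~ Normal(μ,σ), so the p-quantile of ln T is μ + z_p·σ.
ln(567) = 6.34 and ln(2640) = 7.879; z_{0.29} = -0.5534, z_{0.95} = 1.645.
σ = (7.879 − 6.34)/(1.645 − (-0.5534)) = 0.700.
μ = 6.34 − (-0.5534)·0.700 = 6.728.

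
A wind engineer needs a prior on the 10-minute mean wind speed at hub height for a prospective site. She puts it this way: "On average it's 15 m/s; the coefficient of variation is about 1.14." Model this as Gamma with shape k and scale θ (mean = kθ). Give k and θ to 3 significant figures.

For Gamma(k, scale θ): mean = kθ, variance = kθ², so CV = 1/√k.
CV = 1.14, hence k = 1/CV² = 0.769.
Then θ = mean/k = 15/0.769 = 19.5.

k ≈ 0.769, θ ≈ 19.5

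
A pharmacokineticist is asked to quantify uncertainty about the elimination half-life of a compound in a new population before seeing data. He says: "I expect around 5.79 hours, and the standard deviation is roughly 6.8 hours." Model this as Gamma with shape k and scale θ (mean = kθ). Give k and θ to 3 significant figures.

k ≈ 0.725, θ ≈ 7.99

For Gamma(k, scale θ): mean = kθ, variance = kθ², so CV = 1/√k.
CV = SD/mean = 6.8/5.79 = 1.174, hence k = 1/CV² = 0.725.
Then θ = mean/k = 5.79/0.725 = 7.99.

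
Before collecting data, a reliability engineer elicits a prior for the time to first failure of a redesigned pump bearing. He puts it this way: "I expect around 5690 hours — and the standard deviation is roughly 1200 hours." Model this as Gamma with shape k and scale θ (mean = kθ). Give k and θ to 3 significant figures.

k ≈ 22.5, θ ≈ 253

For Gamma(k, scale θ): mean = kθ, variance = kθ², so CV = 1/√k.
CV = SD/mean = 1200/5690 = 0.2109, hence k = 1/CV² = 22.5.
Then θ = mean/k = 5690/22.5 = 253.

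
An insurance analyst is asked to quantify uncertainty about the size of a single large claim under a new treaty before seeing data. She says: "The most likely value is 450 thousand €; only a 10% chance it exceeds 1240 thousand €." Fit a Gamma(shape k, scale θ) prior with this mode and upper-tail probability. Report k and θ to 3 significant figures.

k ≈ 2.86, θ ≈ 242

Gamma(k,θ) with k>1 has mode (k−1)θ, so θ = 450/(k−1).
Need P(X < 1240) = 0.9 with θ tied to k this way. Start at k = 2, θ = 450: P(X<1240) ≈ 0.761.
Too low — raise k to concentrate. Iterating converges to k ≈ 2.86.
Then θ = 450/(2.86−1) ≈ 242.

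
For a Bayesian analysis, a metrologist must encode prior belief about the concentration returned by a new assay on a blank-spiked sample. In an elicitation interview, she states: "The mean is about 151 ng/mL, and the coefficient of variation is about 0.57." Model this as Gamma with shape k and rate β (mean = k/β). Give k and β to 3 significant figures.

k ≈ 3.08, β ≈ 0.0204

For Gamma(k, rate β): mean = k/β, variance = k/β², so CV = 1/√k.
CV = 0.57, hence k = 1/CV² = 3.08.
Then β = k/mean = 3.08/151 = 0.0204.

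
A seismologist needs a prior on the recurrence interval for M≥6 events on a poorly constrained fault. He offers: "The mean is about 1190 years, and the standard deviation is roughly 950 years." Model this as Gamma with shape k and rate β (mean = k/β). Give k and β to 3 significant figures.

k ≈ 1.57, β ≈ 0.00132

For Gamma(k, rate β): mean = k/β, variance = k/β², so CV = 1/√k.
CV = SD/mean = 950/1190 = 0.7983, hence k = 1/CV² = 1.57.
Then β = k/mean = 1.57/1190 = 0.00132.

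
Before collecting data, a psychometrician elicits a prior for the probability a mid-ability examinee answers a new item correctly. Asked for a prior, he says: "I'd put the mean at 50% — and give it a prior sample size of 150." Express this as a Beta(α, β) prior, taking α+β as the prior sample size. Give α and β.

Under the effective-sample-size interpretation, Beta(α, β) has prior mean α/(α+β) and prior sample size α+β.
So α+β = 150 and α/(α+β) = 0.5, giving α = 0.5·150 = 75 and β = 150 − 75 = 75.

α = 75, β = 75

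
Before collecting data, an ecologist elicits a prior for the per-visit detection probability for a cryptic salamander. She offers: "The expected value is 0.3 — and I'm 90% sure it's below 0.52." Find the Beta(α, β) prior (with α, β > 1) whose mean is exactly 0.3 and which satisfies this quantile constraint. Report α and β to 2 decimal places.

α ≈ 2.24, β ≈ 5.23

With mean 0.3 fixed, write α = 0.3s, β = 0.7s where s = α+β.
Need P(θ < 0.52) = 0.9 under Beta(0.3s, 0.7s). Normal approximation: (q−m)/√(m(1−m)/s) ≈ z_{0.9} = 1.28, so s ≈ 0.3·0.7·(1.28)²/(0.52−0.3)² = 7.1.
At s = 7.1: P(θ<0.52) ≈ 0.895. Adjusting to match 0.9 gives s ≈ 7.47.
So α = 0.3·7.47 ≈ 2.24, β = 0.7·7.47 ≈ 5.23.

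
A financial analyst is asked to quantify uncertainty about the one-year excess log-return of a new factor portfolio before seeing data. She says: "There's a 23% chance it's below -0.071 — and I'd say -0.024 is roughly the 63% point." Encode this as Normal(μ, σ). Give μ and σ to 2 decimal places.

μ = -0.04, σ = 0.04

The p-quantile of Normal(μ,σ) is μ + z_p·σ, with z_{0.23} = -0.7388 and z_{0.63} = 0.3319.
Eliminate σ: μ = (z₂·x₁ − z₁·x₂)/(z₂ − z₁) = (0.3319·-0.071 − (-0.7388)·-0.024)/1.071 = -0.04.
Then σ = (x₂ − x₁)/(z₂ − z₁) = (-0.024 − -0.071)/1.071 = 0.04.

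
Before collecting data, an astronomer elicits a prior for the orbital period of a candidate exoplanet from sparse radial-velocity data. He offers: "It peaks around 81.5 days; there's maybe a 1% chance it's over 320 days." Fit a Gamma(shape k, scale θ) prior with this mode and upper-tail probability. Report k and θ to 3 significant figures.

Gamma(k,θ) with k>1 has mode (k−1)θ, so θ = 81.5/(k−1).
Need P(X < 320) = 0.99 with θ tied to k this way. Start at k = 2, θ = 81.5: P(X<320) ≈ 0.903.
Too low — raise k to concentrate. Iterating converges to k ≈ 3.25.
Then θ = 81.5/(3.25−1) ≈ 36.3.

k ≈ 3.25, θ ≈ 36.3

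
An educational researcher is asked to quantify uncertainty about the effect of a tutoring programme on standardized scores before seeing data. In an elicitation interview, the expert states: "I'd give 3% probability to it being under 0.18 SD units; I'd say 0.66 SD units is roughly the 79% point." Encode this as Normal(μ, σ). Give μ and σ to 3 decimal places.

For Normal(μ,σ), the p-quantile is μ + z_p·σ. Here z_{0.03} = -1.881, z_{0.79} = 0.8064.
So 0.18 = μ − 1.881σ and 0.66 = μ + 0.8064σ.
Subtracting: σ = (0.66 − 0.18)/(0.8064 − (-1.881)) = 0.179.
Then μ = 0.18 − (-1.881)·0.179 = 0.516.

μ = 0.516, σ = 0.179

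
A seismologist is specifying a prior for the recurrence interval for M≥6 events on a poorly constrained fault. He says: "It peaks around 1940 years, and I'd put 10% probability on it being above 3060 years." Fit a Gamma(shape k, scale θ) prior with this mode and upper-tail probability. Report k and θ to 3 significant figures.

k ≈ 10, θ ≈ 215

Gamma(k,θ) with k>1 has mode (k−1)θ, so θ = 1940/(k−1).
Need P(X < 3060) = 0.9 with θ tied to k this way. Start at k = 2, θ = 1940: P(X<3060) ≈ 0.468.
Too low — raise k to concentrate. Iterating converges to k ≈ 10.
Then θ = 1940/(10−1) ≈ 215.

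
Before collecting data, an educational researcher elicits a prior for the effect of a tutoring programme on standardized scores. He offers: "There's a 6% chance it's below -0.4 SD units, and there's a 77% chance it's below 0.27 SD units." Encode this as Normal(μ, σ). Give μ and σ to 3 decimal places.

The p-quantile of Normal(μ,σ) is μ + z_p·σ, with z_{0.06} = -1.555 and z_{0.77} = 0.7388.
Eliminate σ: μ = (z₂·x₁ − z₁·x₂)/(z₂ − z₁) = (0.7388·-0.4 − (-1.555)·0.27)/2.294 = 0.054.
Then σ = (x₂ − x₁)/(z₂ − z₁) = (0.27 − -0.4)/2.294 = 0.292.

μ = 0.054, σ = 0.292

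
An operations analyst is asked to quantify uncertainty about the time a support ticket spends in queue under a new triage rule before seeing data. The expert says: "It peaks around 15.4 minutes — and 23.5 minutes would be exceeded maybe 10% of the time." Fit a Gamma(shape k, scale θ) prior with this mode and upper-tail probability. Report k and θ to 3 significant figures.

Gamma(k,θ) with k>1 has mode (k−1)θ, so θ = 15.4/(k−1).
Need P(X < 23.5) = 0.9 with θ tied to k this way. Start at k = 2, θ = 15.4: P(X<23.5) ≈ 0.451.
Too low — raise k to concentrate. Iterating converges to k ≈ 11.4.
Then θ = 15.4/(11.4−1) ≈ 1.47.

k ≈ 11.4, θ ≈ 1.47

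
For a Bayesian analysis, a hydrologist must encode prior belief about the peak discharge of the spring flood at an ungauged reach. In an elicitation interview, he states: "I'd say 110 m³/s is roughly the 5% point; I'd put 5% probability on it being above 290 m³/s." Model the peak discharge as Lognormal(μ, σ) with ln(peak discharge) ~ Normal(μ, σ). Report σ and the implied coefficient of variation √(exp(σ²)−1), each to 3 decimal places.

σ ≈ 0.295, CV ≈ 0.301

If T ~ Lognormal(μ,σ) then ln T ~ Normal(μ,σ), so the p-quantile of ln T is μ + z_p·σ.
ln(110) = 4.7 and ln(290) = 5.67; z_{0.05} = -1.645, z_{0.95} = 1.645.
σ = (5.67 − 4.7)/(1.645 − (-1.645)) = 0.295.
μ = 4.7 − (-1.645)·0.295 = 5.185.
CV = √(exp(σ²)−1) = √(exp(0.0868)−1) = 0.301.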